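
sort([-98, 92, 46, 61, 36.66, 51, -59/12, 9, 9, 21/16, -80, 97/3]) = [-98, -80, -59/12, 21/16, 9, 9, 97/3, 36.66, 46, 51, 61, 92]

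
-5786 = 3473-9259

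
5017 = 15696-10679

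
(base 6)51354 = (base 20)h1i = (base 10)6838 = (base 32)6lm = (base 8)15266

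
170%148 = 22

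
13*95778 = 1245114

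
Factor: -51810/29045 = -1*2^1*3^1*11^1*37^(-1) = -66/37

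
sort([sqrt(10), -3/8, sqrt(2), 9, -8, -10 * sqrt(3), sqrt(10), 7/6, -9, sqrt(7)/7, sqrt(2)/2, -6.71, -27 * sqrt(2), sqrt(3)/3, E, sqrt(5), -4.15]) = [-27 * sqrt(2), -10 * sqrt(3), -9, -8, -6.71, -4.15, -3/8, sqrt(7)/7, sqrt(3)/3, sqrt(2)/2, 7/6, sqrt(2), sqrt(5), E, sqrt(10), sqrt(10), 9]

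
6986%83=14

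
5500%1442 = 1174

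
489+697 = 1186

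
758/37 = 20 + 18/37≈20.49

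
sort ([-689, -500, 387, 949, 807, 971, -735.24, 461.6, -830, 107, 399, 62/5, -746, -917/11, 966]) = [-830, -746, -735.24, -689, -500, -917/11, 62/5, 107, 387, 399, 461.6, 807, 949, 966, 971]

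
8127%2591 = 354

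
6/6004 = 3/3002 ≈ 0.000999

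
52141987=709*73543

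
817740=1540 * 531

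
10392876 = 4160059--6232817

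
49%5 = 4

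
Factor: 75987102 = 2^1*3^1*12664517^1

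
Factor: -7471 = -1 * 31^1 * 241^1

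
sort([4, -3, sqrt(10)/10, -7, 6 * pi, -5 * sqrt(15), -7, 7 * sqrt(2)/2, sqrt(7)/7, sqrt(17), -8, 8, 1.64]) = [-5 * sqrt(15), -8, -7, -7, -3, sqrt(10)/10, sqrt(7)/7, 1.64, 4, sqrt(17), 7 * sqrt(2)/2, 8, 6 * pi]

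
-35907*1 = -35907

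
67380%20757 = 5109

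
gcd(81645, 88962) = 3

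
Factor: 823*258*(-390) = -1*2^2*3^2*5^1*13^1*43^1*823^1 = -82810260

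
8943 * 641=5732463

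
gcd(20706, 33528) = 6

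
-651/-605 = 1 + 46/605 ≈ 1.08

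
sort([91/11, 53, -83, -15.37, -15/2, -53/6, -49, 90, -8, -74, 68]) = [-83, -74, -49, -15.37, -53/6, -8, -15/2, 91/11, 53, 68, 90]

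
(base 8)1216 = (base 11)545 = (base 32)ke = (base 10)654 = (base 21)1a3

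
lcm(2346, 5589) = 190026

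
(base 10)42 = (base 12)36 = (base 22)1k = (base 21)20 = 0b101010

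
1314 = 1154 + 160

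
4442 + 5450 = 9892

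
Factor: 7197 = 3^1*2399^1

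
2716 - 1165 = 1551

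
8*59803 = 478424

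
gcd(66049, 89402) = 1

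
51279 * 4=205116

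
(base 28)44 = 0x74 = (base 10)116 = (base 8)164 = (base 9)138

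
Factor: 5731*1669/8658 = 2^(-1)*3^(-2)*11^1*13^(-1)*37^(-1)*521^1*1669^1 = 9565039/8658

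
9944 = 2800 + 7144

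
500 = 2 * 250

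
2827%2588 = 239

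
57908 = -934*(-62)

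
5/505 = 1/101≈0.00990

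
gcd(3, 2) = 1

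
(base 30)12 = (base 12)28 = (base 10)32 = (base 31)11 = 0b100000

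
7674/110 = 3837/55 ≈ 69.76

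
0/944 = 0 = 0.00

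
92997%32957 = 27083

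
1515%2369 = 1515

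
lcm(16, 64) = 64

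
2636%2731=2636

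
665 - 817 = -152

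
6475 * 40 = 259000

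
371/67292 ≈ 0.00551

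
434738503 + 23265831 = 458004334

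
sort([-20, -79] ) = [-79, -20] 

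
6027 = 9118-3091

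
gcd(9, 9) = 9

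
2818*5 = 14090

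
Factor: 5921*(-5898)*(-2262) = 2^2*3^2*13^1*29^1*31^1*191^1*983^1 = 78993695196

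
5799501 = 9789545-3990044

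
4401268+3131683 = 7532951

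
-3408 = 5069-8477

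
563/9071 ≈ 0.0621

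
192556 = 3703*52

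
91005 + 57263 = 148268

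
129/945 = 43/315≈0.137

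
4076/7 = 582 + 2/7 ≈ 582.29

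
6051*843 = 5100993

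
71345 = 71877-532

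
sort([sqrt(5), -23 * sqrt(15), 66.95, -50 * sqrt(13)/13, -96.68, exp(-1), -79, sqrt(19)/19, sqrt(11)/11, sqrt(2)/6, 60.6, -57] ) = [-96.68, -23 * sqrt(15), -79, -57, -50 * sqrt(13)/13, sqrt(19)/19, sqrt(2)/6, sqrt(11)/11, exp(-1), sqrt(5), 60.6, 66.95] 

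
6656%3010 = 636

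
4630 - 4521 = 109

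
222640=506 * 440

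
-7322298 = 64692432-72014730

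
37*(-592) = -21904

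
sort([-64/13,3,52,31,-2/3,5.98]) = [-64/13,-2/3,3,5.98,31,52]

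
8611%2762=325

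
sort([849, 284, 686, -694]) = [-694, 284, 686, 849]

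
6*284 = 1704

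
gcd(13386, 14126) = 2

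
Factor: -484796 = -1*2^2*13^1*9323^1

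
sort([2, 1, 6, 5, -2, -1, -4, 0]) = [-4, -2, -1, 0, 1, 2, 5, 6]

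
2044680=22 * 92940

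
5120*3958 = 20264960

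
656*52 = 34112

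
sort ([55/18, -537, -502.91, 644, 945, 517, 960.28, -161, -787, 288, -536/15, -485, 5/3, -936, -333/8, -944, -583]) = [-944, -936, -787, -583, -537, -502.91, -485, -161, -333/8, -536/15, 5/3, 55/18, 288, 517, 644, 945, 960.28]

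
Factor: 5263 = 19^1*277^1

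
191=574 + -383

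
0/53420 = 0 = 0.00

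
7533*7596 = 57220668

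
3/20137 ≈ 0.000149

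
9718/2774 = 3 + 698/1387 ≈ 3.50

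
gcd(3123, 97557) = 3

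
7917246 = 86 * 92061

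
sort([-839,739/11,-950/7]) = [-839,-950/7,739/11]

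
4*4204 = 16816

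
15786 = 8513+7273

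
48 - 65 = -17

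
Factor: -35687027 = -1 * 35687027^1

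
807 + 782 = 1589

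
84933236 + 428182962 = 513116198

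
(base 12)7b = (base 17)5a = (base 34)2r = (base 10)95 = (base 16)5f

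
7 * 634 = 4438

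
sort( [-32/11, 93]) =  [-32/11, 93]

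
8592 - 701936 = -693344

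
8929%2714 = 787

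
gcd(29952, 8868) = 12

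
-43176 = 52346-95522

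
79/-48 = -1 - 31/48 ≈ -1.65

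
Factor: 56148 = 2^2 * 3^1 * 4679^1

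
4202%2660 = 1542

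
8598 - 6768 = 1830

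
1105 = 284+821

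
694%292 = 110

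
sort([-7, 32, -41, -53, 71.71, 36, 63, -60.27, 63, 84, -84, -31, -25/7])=[-84, -60.27, -53, -41, -31, -7, -25/7, 32, 36, 63, 63, 71.71, 84]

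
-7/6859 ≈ -0.00102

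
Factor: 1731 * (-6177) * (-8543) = 3^2 * 29^1 * 71^1 * 577^1 * 8543^1 = 91345062141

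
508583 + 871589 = 1380172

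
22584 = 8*2823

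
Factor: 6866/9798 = 3^(-1)*23^(-1)*71^(-1)*3433^1 = 3433/4899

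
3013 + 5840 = 8853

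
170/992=85/496 ≈ 0.171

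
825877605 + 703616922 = 1529494527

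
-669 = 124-793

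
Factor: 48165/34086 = 2^(-1)*5^1*13^1*23^(-1) = 65/46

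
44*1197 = 52668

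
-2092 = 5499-7591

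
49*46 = 2254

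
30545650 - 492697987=-462152337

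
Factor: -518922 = -1*2^1*3^2*127^1*227^1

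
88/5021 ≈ 0.0175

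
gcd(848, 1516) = 4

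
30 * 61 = 1830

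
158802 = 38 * 4179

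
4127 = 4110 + 17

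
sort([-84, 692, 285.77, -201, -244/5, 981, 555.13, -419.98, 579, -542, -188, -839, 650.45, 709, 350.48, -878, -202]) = [-878, -839, -542, -419.98, -202, -201, -188, -84, -244/5, 285.77, 350.48, 555.13, 579, 650.45, 692, 709, 981]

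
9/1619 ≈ 0.00556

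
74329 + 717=75046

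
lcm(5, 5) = 5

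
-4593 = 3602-8195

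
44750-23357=21393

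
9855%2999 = 858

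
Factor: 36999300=2^2*3^1*5^2*13^1*53^1*179^1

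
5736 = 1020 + 4716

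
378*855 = 323190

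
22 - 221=-199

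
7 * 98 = 686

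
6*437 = 2622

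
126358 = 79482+46876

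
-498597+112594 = -386003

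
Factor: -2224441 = -1*2224441^1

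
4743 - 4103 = 640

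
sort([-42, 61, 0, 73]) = [-42, 0, 61, 73]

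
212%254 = 212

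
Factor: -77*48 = -1*2^4*3^1*7^1*11^1 = -3696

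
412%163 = 86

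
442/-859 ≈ -0.515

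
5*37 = 185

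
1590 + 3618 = 5208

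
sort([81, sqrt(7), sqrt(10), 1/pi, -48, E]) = [-48, 1/pi, sqrt(7), E, sqrt(10), 81]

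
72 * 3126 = 225072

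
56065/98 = 572 + 9/98 ≈ 572.09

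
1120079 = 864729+255350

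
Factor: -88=-1*2^3*11^1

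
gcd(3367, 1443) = 481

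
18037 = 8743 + 9294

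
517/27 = 19 + 4/27 ≈ 19.15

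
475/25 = 19 = 19.00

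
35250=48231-12981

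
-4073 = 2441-6514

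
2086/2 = 1043 = 1043.00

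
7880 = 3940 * 2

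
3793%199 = 12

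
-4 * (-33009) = 132036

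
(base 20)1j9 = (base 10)789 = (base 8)1425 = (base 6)3353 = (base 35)mj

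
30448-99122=-68674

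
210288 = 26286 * 8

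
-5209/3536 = -1 - 1673/3536 ≈ -1.47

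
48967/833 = 58+653/833 ≈ 58.78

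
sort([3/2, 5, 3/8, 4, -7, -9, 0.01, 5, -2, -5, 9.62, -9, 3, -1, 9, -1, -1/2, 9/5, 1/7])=[-9, -9, -7, -5, -2, -1, -1, -1/2, 0.01, 1/7, 3/8, 3/2, 9/5, 3, 4, 5, 5, 9, 9.62]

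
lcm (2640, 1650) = 13200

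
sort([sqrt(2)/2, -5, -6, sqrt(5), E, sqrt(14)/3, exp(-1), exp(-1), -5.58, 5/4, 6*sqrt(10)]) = [-6, -5.58, -5, exp(-1), exp(-1), sqrt(2)/2, sqrt(14)/3, 5/4, sqrt(5), E, 6*sqrt(10)]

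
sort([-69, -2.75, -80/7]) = [-69, -80/7, -2.75]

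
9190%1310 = 20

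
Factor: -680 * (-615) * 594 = 2^4 * 3^4 * 5^2 * 11^1 * 17^1 * 41^1 = 248410800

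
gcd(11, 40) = 1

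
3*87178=261534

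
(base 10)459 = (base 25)i9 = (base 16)1cb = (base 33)du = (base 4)13023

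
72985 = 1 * 72985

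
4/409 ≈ 0.00978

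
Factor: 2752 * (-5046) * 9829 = -1 * 2^7 * 3^1 * 29^2 * 43^1 * 9829^1 = -136491312768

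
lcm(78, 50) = 1950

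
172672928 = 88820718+83852210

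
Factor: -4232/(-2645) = 2^3*5^(-1) = 8/5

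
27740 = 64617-36877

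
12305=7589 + 4716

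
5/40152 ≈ 0.000125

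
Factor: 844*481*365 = 2^2*5^1*13^1*37^1*73^1*211^1 = 148176860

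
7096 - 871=6225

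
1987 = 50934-48947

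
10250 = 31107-20857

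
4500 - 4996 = -496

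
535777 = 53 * 10109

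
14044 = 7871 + 6173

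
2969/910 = 3 + 239/910 ≈ 3.26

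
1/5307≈0.000188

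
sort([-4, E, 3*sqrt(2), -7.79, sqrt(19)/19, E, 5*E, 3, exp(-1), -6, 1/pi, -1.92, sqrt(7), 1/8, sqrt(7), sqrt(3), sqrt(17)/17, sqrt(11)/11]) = [-7.79, -6, -4, -1.92, 1/8, sqrt(19)/19, sqrt(17)/17, sqrt(11)/11, 1/pi, exp(-1), sqrt(3), sqrt(7), sqrt(7), E, E, 3, 3*sqrt(2), 5*E]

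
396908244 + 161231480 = 558139724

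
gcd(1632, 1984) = 32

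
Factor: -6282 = -1*2^1*3^2*349^1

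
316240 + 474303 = 790543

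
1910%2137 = 1910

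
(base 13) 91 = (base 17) 6g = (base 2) 1110110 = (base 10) 118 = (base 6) 314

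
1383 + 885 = 2268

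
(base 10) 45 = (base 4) 231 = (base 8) 55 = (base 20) 25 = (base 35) 1a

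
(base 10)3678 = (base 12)2166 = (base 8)7136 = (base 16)e5e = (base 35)303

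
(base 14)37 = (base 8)61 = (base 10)49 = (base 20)29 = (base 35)1e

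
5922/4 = 1480 + 1/2 = 1480.50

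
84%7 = 0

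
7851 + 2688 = 10539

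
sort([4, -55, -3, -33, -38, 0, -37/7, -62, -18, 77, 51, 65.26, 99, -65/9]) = [-62, -55, -38, -33, -18, -65/9, -37/7, -3, 0, 4, 51, 65.26, 77, 99]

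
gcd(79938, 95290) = 2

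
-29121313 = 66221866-95343179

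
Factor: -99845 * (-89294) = 2^1 * 5^1 * 19^1 * 1051^1 * 44647^1 = 8915559430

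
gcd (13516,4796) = 436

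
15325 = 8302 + 7023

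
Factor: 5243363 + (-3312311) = 2^2*3^1*29^1*31^1*179^1 = 1931052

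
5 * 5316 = 26580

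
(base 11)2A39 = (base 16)F4A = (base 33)3JK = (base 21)8I8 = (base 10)3914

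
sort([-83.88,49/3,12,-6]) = [-83.88,-6,12,49/3]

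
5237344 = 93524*56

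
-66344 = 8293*(-8) 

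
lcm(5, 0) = 0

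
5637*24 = 135288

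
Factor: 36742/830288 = 2^(-3)*18371^1*51893^(-1) = 18371/415144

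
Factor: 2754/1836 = 2^(-1) * 3^1 = 3/2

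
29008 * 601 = 17433808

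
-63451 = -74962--11511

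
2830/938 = 1415/469 ≈ 3.02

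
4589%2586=2003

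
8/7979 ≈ 0.00100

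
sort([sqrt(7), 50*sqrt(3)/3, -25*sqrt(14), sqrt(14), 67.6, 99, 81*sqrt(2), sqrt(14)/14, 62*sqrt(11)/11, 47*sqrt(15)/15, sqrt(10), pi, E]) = [-25*sqrt(14), sqrt(14)/14, sqrt(7), E, pi, sqrt(10), sqrt(14), 47*sqrt(15)/15, 62*sqrt(11)/11, 50*sqrt(3)/3, 67.6, 99, 81*sqrt(2)]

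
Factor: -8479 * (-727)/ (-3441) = -1 * 3^ (-1) * 31^ (-1) * 37^ (-1) * 61^1 * 139^1 * 727^1 = -6164233/3441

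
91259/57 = 1601 + 2/57 ≈ 1601.04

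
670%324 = 22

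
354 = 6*59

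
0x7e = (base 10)126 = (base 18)70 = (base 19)6c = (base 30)46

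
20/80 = 1/4 = 0.25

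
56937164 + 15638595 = 72575759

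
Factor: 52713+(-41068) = 5^1 * 17^1 * 137^1 = 11645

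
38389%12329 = 1402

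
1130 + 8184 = 9314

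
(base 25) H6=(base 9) 528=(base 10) 431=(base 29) EP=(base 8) 657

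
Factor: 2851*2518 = 2^1*1259^1*2851^1 = 7178818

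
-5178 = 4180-9358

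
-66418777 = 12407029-78825806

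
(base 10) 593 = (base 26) ml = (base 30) jn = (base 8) 1121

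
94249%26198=15655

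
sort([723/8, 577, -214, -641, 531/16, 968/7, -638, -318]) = [-641, -638, -318, -214, 531/16, 723/8, 968/7, 577]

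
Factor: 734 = 2^1*367^1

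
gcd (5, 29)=1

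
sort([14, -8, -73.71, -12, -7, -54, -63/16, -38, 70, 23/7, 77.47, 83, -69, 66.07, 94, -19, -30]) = [-73.71, -69, -54, -38, -30, -19, -12, -8, -7, -63/16, 23/7, 14, 66.07, 70, 77.47, 83, 94]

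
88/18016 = 11/2252 ≈ 0.00488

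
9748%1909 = 203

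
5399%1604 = 587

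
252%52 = 44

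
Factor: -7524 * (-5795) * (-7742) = -1 * 2^3 * 3^2 * 5^1 * 7^2 * 11^1 * 19^2 * 61^1 * 79^1 = -337563432360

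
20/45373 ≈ 0.000441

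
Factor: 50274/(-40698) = -1*3^1*7^1*17^(-1) = -21/17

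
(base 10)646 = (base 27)np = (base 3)212221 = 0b1010000110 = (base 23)152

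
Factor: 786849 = 3^1 * 7^1 * 89^1 * 421^1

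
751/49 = 15+16/49 ≈ 15.33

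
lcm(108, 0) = 0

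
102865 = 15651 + 87214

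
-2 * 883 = -1766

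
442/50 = 8 + 21/25 = 8.84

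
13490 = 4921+8569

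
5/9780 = 1/1956 ≈ 0.000511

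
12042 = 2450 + 9592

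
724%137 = 39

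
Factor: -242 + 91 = -1*151^1 = -151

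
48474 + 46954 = 95428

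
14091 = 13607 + 484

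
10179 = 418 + 9761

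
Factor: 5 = 5^1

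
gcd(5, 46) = 1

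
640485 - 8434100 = -7793615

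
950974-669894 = 281080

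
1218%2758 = 1218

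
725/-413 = -1 - 312/413 ≈ -1.76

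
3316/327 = 10 + 46/327 ≈ 10.14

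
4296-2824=1472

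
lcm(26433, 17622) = 52866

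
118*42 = 4956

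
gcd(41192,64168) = 8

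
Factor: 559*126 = 2^1*3^2*7^1*13^1*43^1 = 70434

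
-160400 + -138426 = -298826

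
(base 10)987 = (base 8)1733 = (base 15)45c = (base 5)12422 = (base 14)507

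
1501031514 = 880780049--620251465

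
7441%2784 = 1873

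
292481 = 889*329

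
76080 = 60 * 1268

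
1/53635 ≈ 0.0000186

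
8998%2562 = 1312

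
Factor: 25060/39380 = 7^1 * 11^(-1) = 7/11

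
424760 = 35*12136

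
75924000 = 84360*900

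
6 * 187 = 1122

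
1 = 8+-7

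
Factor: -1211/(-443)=7^1*173^1*443^(-1)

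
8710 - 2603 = 6107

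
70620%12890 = 6170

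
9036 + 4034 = 13070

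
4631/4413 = 1 + 218/4413 ≈ 1.05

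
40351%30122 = 10229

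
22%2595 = 22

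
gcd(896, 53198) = 2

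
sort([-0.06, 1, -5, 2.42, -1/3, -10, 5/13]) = [-10, -5, -1/3, -0.06, 5/13, 1, 2.42]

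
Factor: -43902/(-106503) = 2^1 * 3^3 * 131^(-1) = 54/131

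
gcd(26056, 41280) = 8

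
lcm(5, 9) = 45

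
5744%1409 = 108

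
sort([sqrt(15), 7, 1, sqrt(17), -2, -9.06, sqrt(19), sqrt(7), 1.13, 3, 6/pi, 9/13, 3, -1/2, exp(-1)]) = [-9.06, -2, -1/2, exp(-1), 9/13, 1, 1.13, 6/pi, sqrt(7), 3, 3, sqrt(15), sqrt(17), sqrt(19), 7]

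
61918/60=1031+29/30≈1031.97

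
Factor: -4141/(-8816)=2^(-4) * 19^(-1) * 29^(-1) * 41^1 * 101^1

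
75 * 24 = 1800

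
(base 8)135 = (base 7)162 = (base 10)93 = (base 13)72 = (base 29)36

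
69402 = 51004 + 18398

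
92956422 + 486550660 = 579507082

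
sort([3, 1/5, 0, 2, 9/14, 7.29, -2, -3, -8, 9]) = [-8, -3, -2, 0, 1/5, 9/14, 2, 3, 7.29, 9]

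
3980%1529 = 922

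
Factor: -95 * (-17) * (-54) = -1 * 2^1 * 3^3 * 5^1 * 17^1 * 19^1 = -87210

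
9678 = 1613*6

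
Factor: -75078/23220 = -1*2^(-1)*3^(-1)*5^(-1)*97^1 = -97/30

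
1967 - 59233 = -57266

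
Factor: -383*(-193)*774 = 2^1*3^2*43^1*193^1*383^1 = 57213306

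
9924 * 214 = 2123736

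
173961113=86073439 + 87887674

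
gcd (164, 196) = 4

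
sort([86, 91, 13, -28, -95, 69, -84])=[-95, -84, -28, 13, 69, 86, 91]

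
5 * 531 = 2655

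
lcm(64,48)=192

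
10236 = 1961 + 8275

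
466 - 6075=-5609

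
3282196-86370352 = -83088156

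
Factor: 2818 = 2^1*1409^1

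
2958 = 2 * 1479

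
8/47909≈0.000167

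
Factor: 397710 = 2^1*3^4*5^1*491^1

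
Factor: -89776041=-1 * 3^1 * 29925347^1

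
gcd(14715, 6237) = 27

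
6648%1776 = 1320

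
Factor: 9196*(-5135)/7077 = -1*2^2*3^(-1)*5^1*7^(-1)*11^2*13^1*19^1*79^1*337^(-1) = -47221460/7077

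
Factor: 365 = 5^1 * 73^1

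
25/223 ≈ 0.112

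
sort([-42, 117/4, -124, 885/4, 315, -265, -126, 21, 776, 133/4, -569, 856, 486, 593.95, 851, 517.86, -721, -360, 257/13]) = [-721, -569, -360, -265, -126, -124, -42, 257/13, 21, 117/4, 133/4, 885/4, 315, 486, 517.86, 593.95, 776, 851, 856]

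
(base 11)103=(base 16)7c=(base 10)124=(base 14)8c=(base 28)4c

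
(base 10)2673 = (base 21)616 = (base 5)41143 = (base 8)5161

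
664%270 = 124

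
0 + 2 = 2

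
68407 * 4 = 273628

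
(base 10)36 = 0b100100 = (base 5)121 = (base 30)16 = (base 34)12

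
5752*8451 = 48610152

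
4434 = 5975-1541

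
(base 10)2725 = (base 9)3657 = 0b101010100101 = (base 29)36s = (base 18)877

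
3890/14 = 277 + 6/7 ≈ 277.86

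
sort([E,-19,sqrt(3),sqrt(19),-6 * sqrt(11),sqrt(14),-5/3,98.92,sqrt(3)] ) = [-6 * sqrt(11),-19,-5/3,sqrt(3),sqrt(3),E,sqrt(14),sqrt(19),98.92] 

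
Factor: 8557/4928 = 2^(-6)*7^(-1)*11^(-1)*43^1*199^1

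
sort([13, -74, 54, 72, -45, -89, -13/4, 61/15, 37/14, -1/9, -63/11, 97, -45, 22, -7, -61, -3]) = [-89, -74, -61, -45, -45, -7, -63/11, -13/4, -3, -1/9, 37/14, 61/15, 13, 22, 54, 72, 97]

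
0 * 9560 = 0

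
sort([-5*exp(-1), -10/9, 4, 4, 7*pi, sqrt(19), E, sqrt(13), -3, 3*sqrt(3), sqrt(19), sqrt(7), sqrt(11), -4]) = [-4, -3, -5*exp(-1), -10/9, sqrt(7), E, sqrt(11), sqrt(13), 4, 4, sqrt(19), sqrt(19), 3*sqrt(3), 7*pi]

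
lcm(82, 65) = 5330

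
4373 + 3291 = 7664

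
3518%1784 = 1734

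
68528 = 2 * 34264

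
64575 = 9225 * 7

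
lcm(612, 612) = 612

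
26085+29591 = 55676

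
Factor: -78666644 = -1*2^2*7^1*2809523^1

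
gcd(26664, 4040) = 808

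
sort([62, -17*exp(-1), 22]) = [-17*exp(-1), 22, 62]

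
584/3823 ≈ 0.153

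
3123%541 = 418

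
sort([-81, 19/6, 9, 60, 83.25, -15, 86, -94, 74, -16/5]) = [-94, -81, -15, -16/5, 19/6, 9, 60, 74, 83.25, 86]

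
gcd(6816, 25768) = 8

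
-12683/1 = -12683 = -12683.00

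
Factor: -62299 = -1 * 62299^1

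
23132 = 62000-38868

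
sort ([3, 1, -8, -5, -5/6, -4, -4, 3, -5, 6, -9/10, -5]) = [-8, -5, -5, -5, -4, -4, -9/10, -5/6, 1, 3, 3, 6]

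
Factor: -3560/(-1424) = 2^(-1) * 5^1 = 5/2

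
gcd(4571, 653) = 653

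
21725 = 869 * 25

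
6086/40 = 152 + 3/20 = 152.15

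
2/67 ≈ 0.0299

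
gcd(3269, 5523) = 7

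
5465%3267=2198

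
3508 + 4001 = 7509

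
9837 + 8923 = 18760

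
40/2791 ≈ 0.0143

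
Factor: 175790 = 2^1*5^1*17579^1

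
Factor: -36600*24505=-1*2^3*3^1*5^3*13^2*29^1*61^1=-896883000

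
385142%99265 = 87347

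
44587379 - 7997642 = 36589737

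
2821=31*91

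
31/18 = 1 + 13/18 ≈ 1.72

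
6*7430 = 44580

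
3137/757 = 4 + 109/757 ≈ 4.14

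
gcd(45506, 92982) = 2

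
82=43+39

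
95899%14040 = 11659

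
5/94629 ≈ 0.0000528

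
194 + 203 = 397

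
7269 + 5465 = 12734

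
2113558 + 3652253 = 5765811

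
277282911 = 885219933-607937022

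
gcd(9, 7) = 1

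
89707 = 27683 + 62024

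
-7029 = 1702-8731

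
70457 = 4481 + 65976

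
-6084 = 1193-7277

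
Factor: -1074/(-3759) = 2^1 * 7^(-1) = 2/7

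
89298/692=44649/346≈129.04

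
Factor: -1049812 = -1 * 2^2 * 23^1 * 11411^1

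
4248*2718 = 11546064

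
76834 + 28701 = 105535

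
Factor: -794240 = -1*2^7*5^1*17^1*73^1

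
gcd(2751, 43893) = 3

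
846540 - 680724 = 165816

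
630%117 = 45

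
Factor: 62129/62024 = 2^(-3)*7753^(-1)*62129^1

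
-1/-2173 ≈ 0.000460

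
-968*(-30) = 29040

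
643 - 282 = 361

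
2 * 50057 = 100114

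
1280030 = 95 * 13474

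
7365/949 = 7 + 722/949 ≈ 7.76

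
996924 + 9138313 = 10135237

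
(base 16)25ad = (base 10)9645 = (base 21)10i6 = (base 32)9dd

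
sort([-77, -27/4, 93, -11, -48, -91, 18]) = [-91, -77, -48, -11, -27/4, 18, 93]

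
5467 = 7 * 781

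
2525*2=5050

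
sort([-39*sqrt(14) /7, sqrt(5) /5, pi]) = [-39*sqrt(14) /7, sqrt(5) /5, pi]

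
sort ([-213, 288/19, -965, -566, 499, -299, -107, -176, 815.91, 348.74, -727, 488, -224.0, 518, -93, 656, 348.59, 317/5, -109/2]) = [-965, -727, -566, -299, -224.0, -213, -176, -107, -93, -109/2, 288/19, 317/5, 348.59, 348.74, 488, 499, 518, 656, 815.91]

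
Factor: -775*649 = -1*5^2*11^1*31^1*59^1 = -502975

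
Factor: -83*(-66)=2^1*3^1*11^1*83^1=5478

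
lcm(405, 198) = 8910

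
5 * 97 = 485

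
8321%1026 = 113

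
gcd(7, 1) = 1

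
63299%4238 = 3967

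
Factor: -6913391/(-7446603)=3^(-1) * 31^(-1) * 877^1 * 7883^1 * 80071^(-1)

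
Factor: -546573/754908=-1*2^(-2)*7^(-1)*11^(-1)*223^1=-223/308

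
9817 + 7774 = 17591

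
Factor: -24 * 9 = -1 * 2^3 * 3^3 = -216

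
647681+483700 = 1131381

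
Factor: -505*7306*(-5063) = 2^1*5^1*13^1*61^1*83^1*101^1*281^1 = 18680090390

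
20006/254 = 10003/127 ≈ 78.76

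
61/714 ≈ 0.0854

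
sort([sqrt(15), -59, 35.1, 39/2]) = [-59, sqrt(15), 39/2, 35.1]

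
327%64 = 7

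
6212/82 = 75 + 31/41≈75.76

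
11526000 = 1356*8500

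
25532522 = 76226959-50694437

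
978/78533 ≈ 0.0125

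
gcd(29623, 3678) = 1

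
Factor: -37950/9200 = -1 * 2^(-3) * 3^1 * 11^1 = -33/8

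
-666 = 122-788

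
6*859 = 5154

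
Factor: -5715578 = -1*2^1*11^1*61^1*4259^1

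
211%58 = 37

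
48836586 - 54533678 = -5697092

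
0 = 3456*0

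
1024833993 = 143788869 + 881045124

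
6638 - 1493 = 5145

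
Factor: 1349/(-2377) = -1*19^1*71^1*2377^(-1)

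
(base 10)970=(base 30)12a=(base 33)td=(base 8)1712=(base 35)rp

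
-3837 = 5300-9137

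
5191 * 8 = 41528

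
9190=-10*(-919)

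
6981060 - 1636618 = 5344442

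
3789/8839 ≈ 0.429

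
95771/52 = 7367/4 = 1841.75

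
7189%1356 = 409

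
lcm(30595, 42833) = 214165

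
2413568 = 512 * 4714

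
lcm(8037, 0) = 0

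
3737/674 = 5 + 367/674 ≈ 5.54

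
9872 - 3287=6585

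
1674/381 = 4+50/127 ≈ 4.39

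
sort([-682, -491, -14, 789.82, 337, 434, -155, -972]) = [-972, -682, -491, -155, -14, 337, 434, 789.82]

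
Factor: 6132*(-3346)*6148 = -1*2^5*3^1*7^2*29^1*53^1*73^1*239^1 = -126142647456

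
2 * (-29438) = -58876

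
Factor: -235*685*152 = -1*2^3*5^2*19^1*47^1*137^1 = -24468200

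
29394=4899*6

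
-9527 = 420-9947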